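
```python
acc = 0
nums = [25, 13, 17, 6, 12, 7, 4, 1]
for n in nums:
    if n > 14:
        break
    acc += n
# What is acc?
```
Trace:
  acc=0
  acc=0, n=25

Final answer: 0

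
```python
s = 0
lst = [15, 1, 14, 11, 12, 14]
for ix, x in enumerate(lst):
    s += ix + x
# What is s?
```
Trace:
  s=0
  s=15, ix=0, x=15
  s=17, ix=1, x=1
  s=33, ix=2, x=14
  s=47, ix=3, x=11
  s=63, ix=4, x=12
  s=82, ix=5, x=14

Final answer: 82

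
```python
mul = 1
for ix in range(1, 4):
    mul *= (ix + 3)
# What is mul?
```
Trace:
  mul=1
  mul=4, ix=1
  mul=20, ix=2
  mul=120, ix=3

Final answer: 120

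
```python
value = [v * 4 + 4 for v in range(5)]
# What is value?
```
Trace:
  v=0
  v=1
  v=2
  v=3
  v=4
  value=[4, 8, 12, 16, 20]

Final answer: [4, 8, 12, 16, 20]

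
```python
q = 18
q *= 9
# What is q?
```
Trace:
  q=18
  q=162

Final answer: 162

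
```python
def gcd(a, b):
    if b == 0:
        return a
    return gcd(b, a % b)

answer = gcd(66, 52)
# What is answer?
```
Call trace:
gcd(a=66, b=52)
  gcd(a=52, b=14)
    gcd(a=14, b=10)
      gcd(a=10, b=4)
        gcd(a=4, b=2)
          gcd(a=2, b=0)
          -> return 2
        -> return 2
      -> return 2
    -> return 2
  -> return 2
-> return 2

Final answer: 2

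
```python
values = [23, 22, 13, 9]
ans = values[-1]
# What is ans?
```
Trace:
  values=[23, 22, 13, 9]
  values=[23, 22, 13, 9], ans=9

Final answer: 9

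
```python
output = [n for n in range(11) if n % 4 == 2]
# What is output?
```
Trace:
  n=0
  n=1
  n=2
  n=3
  n=4
  n=5
  n=6
  n=7
  n=8
  n=9
  n=10
  output=[2, 6, 10]

Final answer: [2, 6, 10]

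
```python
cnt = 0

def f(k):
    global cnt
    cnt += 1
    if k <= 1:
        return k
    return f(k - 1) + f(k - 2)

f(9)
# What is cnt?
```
Call trace (a repeated sub-call is expanded the first time; later identical calls just restate its return value):
f(k=9)
  f(k=8)
    f(k=7)
      f(k=6)
        f(k=5)
          f(k=4)
            f(k=3)
              f(k=2)
                f(k=1)
                -> return 1
                f(k=0)
                -> return 0
              -> return 1
              f(k=1)
              -> return 1
            -> return 2
            f(k=2) -> return 1  (same call as traced above)
          -> return 3
          f(k=3) -> return 2  (same call as traced above)
        -> return 5
        f(k=4) -> return 3  (same call as traced above)
      -> return 8
      f(k=5) -> return 5  (same call as traced above)
    -> return 13
    f(k=6) -> return 8  (same call as traced above)
  -> return 21
  f(k=7) -> return 13  (same call as traced above)
-> return 34

cnt is incremented once per call, so count the calls in each subtree. Let C(k) = number of calls made by f(k).
C(0) = C(1) = 1 (base case, no recursion); C(k) = 1 + C(k - 1) + C(k - 2) otherwise.
C(2) = 1 + C(1) + C(0) = 1 + 1 + 1 = 3
C(3) = 1 + C(2) + C(1) = 1 + 3 + 1 = 5
C(4) = 1 + C(3) + C(2) = 1 + 5 + 3 = 9
C(5) = 1 + C(4) + C(3) = 1 + 9 + 5 = 15
C(6) = 1 + C(5) + C(4) = 1 + 15 + 9 = 25
C(7) = 1 + C(6) + C(5) = 1 + 25 + 15 = 41
C(8) = 1 + C(7) + C(6) = 1 + 41 + 25 = 67
C(9) = 1 + C(8) + C(7) = 1 + 67 + 41 = 109
cnt = C(9) = 109

Final answer: 109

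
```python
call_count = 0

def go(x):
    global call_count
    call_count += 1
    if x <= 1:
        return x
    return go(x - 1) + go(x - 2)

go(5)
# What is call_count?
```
Call trace (a repeated sub-call is expanded the first time; later identical calls just restate its return value):
go(x=5)
  go(x=4)
    go(x=3)
      go(x=2)
        go(x=1)
        -> return 1
        go(x=0)
        -> return 0
      -> return 1
      go(x=1)
      -> return 1
    -> return 2
    go(x=2) -> return 1  (same call as traced above)
  -> return 3
  go(x=3) -> return 2  (same call as traced above)
-> return 5

call_count is incremented once per call, so count the calls in each subtree. Let C(x) = number of calls made by go(x).
C(0) = C(1) = 1 (base case, no recursion); C(x) = 1 + C(x - 1) + C(x - 2) otherwise.
C(2) = 1 + C(1) + C(0) = 1 + 1 + 1 = 3
C(3) = 1 + C(2) + C(1) = 1 + 3 + 1 = 5
C(4) = 1 + C(3) + C(2) = 1 + 5 + 3 = 9
C(5) = 1 + C(4) + C(3) = 1 + 9 + 5 = 15
call_count = C(5) = 15

Final answer: 15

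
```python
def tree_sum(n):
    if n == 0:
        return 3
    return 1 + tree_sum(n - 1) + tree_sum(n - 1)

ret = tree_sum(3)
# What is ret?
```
Call trace (a repeated sub-call is expanded the first time; later identical calls just restate its return value):
tree_sum(n=3)
  tree_sum(n=2)
    tree_sum(n=1)
      tree_sum(n=0)
      -> return 3
      tree_sum(n=0)
      -> return 3
    -> return 7
    tree_sum(n=1) -> return 7  (same call as traced above)
  -> return 15
  tree_sum(n=2) -> return 15  (same call as traced above)
-> return 31

Final answer: 31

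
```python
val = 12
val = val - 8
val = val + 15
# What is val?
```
Trace:
  val=12
  val=4
  val=19

Final answer: 19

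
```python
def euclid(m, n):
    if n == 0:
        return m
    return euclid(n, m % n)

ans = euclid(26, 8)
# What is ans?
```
Call trace:
euclid(m=26, n=8)
  euclid(m=8, n=2)
    euclid(m=2, n=0)
    -> return 2
  -> return 2
-> return 2

Final answer: 2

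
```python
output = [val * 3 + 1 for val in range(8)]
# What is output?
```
Trace:
  val=0
  val=1
  val=2
  val=3
  val=4
  val=5
  val=6
  val=7
  output=[1, 4, 7, 10, 13, 16, 19, 22]

Final answer: [1, 4, 7, 10, 13, 16, 19, 22]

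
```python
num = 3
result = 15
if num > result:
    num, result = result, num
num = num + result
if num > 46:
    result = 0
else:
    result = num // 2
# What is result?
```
Trace:
  num=3
  num=3, result=15
  num=3, result=15
  num=18, result=15
  num=18, result=9

Final answer: 9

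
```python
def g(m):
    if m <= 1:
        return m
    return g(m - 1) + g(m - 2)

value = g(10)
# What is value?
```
Call trace (a repeated sub-call is expanded the first time; later identical calls just restate its return value):
g(m=10)
  g(m=9)
    g(m=8)
      g(m=7)
        g(m=6)
          g(m=5)
            g(m=4)
              g(m=3)
                g(m=2)
                  g(m=1)
                  -> return 1
                  g(m=0)
                  -> return 0
                -> return 1
                g(m=1)
                -> return 1
              -> return 2
              g(m=2) -> return 1  (same call as traced above)
            -> return 3
            g(m=3) -> return 2  (same call as traced above)
          -> return 5
          g(m=4) -> return 3  (same call as traced above)
        -> return 8
        g(m=5) -> return 5  (same call as traced above)
      -> return 13
      g(m=6) -> return 8  (same call as traced above)
    -> return 21
    g(m=7) -> return 13  (same call as traced above)
  -> return 34
  g(m=8) -> return 21  (same call as traced above)
-> return 55

Final answer: 55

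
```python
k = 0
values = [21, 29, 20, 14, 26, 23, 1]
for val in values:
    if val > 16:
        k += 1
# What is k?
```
Trace:
  k=0
  k=1, val=21
  k=2, val=29
  k=3, val=20
  k=3, val=14
  k=4, val=26
  k=5, val=23
  k=5, val=1

Final answer: 5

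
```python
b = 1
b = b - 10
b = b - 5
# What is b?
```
Trace:
  b=1
  b=-9
  b=-14

Final answer: -14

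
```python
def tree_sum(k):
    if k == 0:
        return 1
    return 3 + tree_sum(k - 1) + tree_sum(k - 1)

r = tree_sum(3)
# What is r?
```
Call trace (a repeated sub-call is expanded the first time; later identical calls just restate its return value):
tree_sum(k=3)
  tree_sum(k=2)
    tree_sum(k=1)
      tree_sum(k=0)
      -> return 1
      tree_sum(k=0)
      -> return 1
    -> return 5
    tree_sum(k=1) -> return 5  (same call as traced above)
  -> return 13
  tree_sum(k=2) -> return 13  (same call as traced above)
-> return 29

Final answer: 29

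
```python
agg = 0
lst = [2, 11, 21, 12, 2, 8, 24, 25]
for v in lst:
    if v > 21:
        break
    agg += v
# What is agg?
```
Trace:
  agg=0
  agg=2, v=2
  agg=13, v=11
  agg=34, v=21
  agg=46, v=12
  agg=48, v=2
  agg=56, v=8
  agg=56, v=24

Final answer: 56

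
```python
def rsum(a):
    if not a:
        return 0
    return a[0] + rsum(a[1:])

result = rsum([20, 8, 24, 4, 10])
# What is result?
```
Call trace:
rsum(a=[20, 8, 24, 4, 10])
  rsum(a=[8, 24, 4, 10])
    rsum(a=[24, 4, 10])
      rsum(a=[4, 10])
        rsum(a=[10])
          rsum(a=[])
          -> return 0
        -> return 10
      -> return 14
    -> return 38
  -> return 46
-> return 66

Final answer: 66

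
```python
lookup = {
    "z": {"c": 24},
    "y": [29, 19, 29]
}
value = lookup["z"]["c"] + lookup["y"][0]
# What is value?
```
Trace:
  lookup={'z': {'c': 24}, 'y': [29, 19, 29]}
  lookup={'z': {'c': 24}, 'y': [29, 19, 29]}, value=53

Final answer: 53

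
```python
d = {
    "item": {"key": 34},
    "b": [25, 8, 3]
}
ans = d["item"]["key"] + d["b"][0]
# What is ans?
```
Trace:
  d={'item': {'key': 34}, 'b': [25, 8, 3]}
  d={'item': {'key': 34}, 'b': [25, 8, 3]}, ans=59

Final answer: 59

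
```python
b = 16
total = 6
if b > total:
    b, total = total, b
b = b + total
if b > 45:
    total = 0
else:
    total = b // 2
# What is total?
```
Trace:
  b=16
  b=16, total=6
  b=6, total=16
  b=22, total=16
  b=22, total=11

Final answer: 11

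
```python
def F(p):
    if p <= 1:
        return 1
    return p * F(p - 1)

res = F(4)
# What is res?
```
Call trace:
F(p=4)
  F(p=3)
    F(p=2)
      F(p=1)
      -> return 1
    -> return 2
  -> return 6
-> return 24

Final answer: 24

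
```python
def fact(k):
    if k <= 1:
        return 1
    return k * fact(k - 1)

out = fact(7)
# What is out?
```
Call trace:
fact(k=7)
  fact(k=6)
    fact(k=5)
      fact(k=4)
        fact(k=3)
          fact(k=2)
            fact(k=1)
            -> return 1
          -> return 2
        -> return 6
      -> return 24
    -> return 120
  -> return 720
-> return 5040

Final answer: 5040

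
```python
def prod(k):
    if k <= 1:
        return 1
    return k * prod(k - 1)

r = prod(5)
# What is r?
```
Call trace:
prod(k=5)
  prod(k=4)
    prod(k=3)
      prod(k=2)
        prod(k=1)
        -> return 1
      -> return 2
    -> return 6
  -> return 24
-> return 120

Final answer: 120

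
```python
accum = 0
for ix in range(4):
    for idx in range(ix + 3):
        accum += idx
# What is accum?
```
Trace:
  accum=0
  accum=0, ix=0, idx=0
  accum=1, ix=0, idx=1
  accum=3, ix=0, idx=2
  accum=3, ix=1, idx=0
  accum=4, ix=1, idx=1
  accum=6, ix=1, idx=2
  accum=9, ix=1, idx=3
  accum=9, ix=2, idx=0
  accum=10, ix=2, idx=1
  accum=12, ix=2, idx=2
  accum=15, ix=2, idx=3
  accum=19, ix=2, idx=4
  accum=19, ix=3, idx=0
  accum=20, ix=3, idx=1
  accum=22, ix=3, idx=2
  accum=25, ix=3, idx=3
  accum=29, ix=3, idx=4
  accum=34, ix=3, idx=5

Final answer: 34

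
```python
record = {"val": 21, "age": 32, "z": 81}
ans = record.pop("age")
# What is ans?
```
Trace:
  record={'val': 21, 'age': 32, 'z': 81}
  record={'val': 21, 'z': 81}, ans=32

Final answer: 32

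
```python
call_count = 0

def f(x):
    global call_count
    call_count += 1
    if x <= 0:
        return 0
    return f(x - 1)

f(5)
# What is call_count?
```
Call trace:
f(x=5)
  f(x=4)
    f(x=3)
      f(x=2)
        f(x=1)
          f(x=0)
          -> return 0
        -> return 0
      -> return 0
    -> return 0
  -> return 0
-> return 0

call_count is incremented once per call. f is entered once for each x = 5, 4, 3, 2, 1, 0 (the x <= 0 call returns without recursing), i.e. 5 + 1 calls.
call_count = 6

Final answer: 6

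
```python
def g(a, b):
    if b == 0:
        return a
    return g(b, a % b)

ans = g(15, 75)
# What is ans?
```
Call trace:
g(a=15, b=75)
  g(a=75, b=15)
    g(a=15, b=0)
    -> return 15
  -> return 15
-> return 15

Final answer: 15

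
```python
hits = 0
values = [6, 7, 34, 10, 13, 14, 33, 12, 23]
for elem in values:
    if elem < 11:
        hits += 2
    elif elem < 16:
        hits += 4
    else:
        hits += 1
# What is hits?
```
Trace:
  hits=0
  hits=2, elem=6
  hits=4, elem=7
  hits=5, elem=34
  hits=7, elem=10
  hits=11, elem=13
  hits=15, elem=14
  hits=16, elem=33
  hits=20, elem=12
  hits=21, elem=23

Final answer: 21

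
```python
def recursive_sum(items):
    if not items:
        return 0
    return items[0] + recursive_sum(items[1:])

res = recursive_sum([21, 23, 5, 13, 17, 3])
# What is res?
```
Call trace:
recursive_sum(items=[21, 23, 5, 13, 17, 3])
  recursive_sum(items=[23, 5, 13, 17, 3])
    recursive_sum(items=[5, 13, 17, 3])
      recursive_sum(items=[13, 17, 3])
        recursive_sum(items=[17, 3])
          recursive_sum(items=[3])
            recursive_sum(items=[])
            -> return 0
          -> return 3
        -> return 20
      -> return 33
    -> return 38
  -> return 61
-> return 82

Final answer: 82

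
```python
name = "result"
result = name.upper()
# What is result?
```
Trace:
  name='result'
  name='result', result='RESULT'

Final answer: 'RESULT'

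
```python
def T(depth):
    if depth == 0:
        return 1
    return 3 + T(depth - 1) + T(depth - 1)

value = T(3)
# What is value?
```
Call trace (a repeated sub-call is expanded the first time; later identical calls just restate its return value):
T(depth=3)
  T(depth=2)
    T(depth=1)
      T(depth=0)
      -> return 1
      T(depth=0)
      -> return 1
    -> return 5
    T(depth=1) -> return 5  (same call as traced above)
  -> return 13
  T(depth=2) -> return 13  (same call as traced above)
-> return 29

Final answer: 29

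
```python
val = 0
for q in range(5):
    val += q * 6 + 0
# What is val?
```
Trace:
  val=0
  val=0, q=0
  val=6, q=1
  val=18, q=2
  val=36, q=3
  val=60, q=4

Final answer: 60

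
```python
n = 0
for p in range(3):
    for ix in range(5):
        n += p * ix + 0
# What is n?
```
Trace:
  n=0
  n=0, p=0, ix=0
  n=0, p=0, ix=1
  n=0, p=0, ix=2
  n=0, p=0, ix=3
  n=0, p=0, ix=4
  n=0, p=1, ix=0
  n=1, p=1, ix=1
  n=3, p=1, ix=2
  n=6, p=1, ix=3
  n=10, p=1, ix=4
  n=10, p=2, ix=0
  n=12, p=2, ix=1
  n=16, p=2, ix=2
  n=22, p=2, ix=3
  n=30, p=2, ix=4

Final answer: 30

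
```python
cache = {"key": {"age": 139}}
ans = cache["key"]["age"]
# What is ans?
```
Trace:
  cache={'key': {'age': 139}}
  cache={'key': {'age': 139}}, ans=139

Final answer: 139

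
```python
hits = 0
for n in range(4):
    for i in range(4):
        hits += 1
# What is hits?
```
Trace:
  hits=0
  hits=1, n=0, i=0
  hits=2, n=0, i=1
  hits=3, n=0, i=2
  hits=4, n=0, i=3
  hits=5, n=1, i=0
  hits=6, n=1, i=1
  hits=7, n=1, i=2
  hits=8, n=1, i=3
  hits=9, n=2, i=0
  hits=10, n=2, i=1
  hits=11, n=2, i=2
  hits=12, n=2, i=3
  hits=13, n=3, i=0
  hits=14, n=3, i=1
  hits=15, n=3, i=2
  hits=16, n=3, i=3

Final answer: 16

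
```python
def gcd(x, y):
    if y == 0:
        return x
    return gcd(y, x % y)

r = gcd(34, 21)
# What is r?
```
Call trace:
gcd(x=34, y=21)
  gcd(x=21, y=13)
    gcd(x=13, y=8)
      gcd(x=8, y=5)
        gcd(x=5, y=3)
          gcd(x=3, y=2)
            gcd(x=2, y=1)
              gcd(x=1, y=0)
              -> return 1
            -> return 1
          -> return 1
        -> return 1
      -> return 1
    -> return 1
  -> return 1
-> return 1

Final answer: 1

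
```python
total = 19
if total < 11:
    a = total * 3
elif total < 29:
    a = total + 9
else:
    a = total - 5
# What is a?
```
Trace:
  total=19
  total=19, a=28

Final answer: 28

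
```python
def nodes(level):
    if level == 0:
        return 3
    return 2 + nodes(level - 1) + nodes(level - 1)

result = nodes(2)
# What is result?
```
Call trace (a repeated sub-call is expanded the first time; later identical calls just restate its return value):
nodes(level=2)
  nodes(level=1)
    nodes(level=0)
    -> return 3
    nodes(level=0)
    -> return 3
  -> return 8
  nodes(level=1) -> return 8  (same call as traced above)
-> return 18

Final answer: 18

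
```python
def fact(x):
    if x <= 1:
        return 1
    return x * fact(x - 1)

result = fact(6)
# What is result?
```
Call trace:
fact(x=6)
  fact(x=5)
    fact(x=4)
      fact(x=3)
        fact(x=2)
          fact(x=1)
          -> return 1
        -> return 2
      -> return 6
    -> return 24
  -> return 120
-> return 720

Final answer: 720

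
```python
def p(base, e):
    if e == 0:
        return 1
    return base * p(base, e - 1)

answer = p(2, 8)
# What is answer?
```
Call trace:
p(base=2, e=8)
  p(base=2, e=7)
    p(base=2, e=6)
      p(base=2, e=5)
        p(base=2, e=4)
          p(base=2, e=3)
            p(base=2, e=2)
              p(base=2, e=1)
                p(base=2, e=0)
                -> return 1
              -> return 2
            -> return 4
          -> return 8
        -> return 16
      -> return 32
    -> return 64
  -> return 128
-> return 256

Final answer: 256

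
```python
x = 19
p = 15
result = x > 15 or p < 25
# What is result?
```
Trace:
  x=19
  x=19, p=15
  x=19, p=15, result=True

Final answer: True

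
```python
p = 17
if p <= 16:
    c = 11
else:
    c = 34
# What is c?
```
Trace:
  p=17
  p=17, c=34

Final answer: 34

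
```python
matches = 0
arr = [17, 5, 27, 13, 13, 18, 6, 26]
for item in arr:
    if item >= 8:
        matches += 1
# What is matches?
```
Trace:
  matches=0
  matches=1, item=17
  matches=1, item=5
  matches=2, item=27
  matches=3, item=13
  matches=4, item=13
  matches=5, item=18
  matches=5, item=6
  matches=6, item=26

Final answer: 6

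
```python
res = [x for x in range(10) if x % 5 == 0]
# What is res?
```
Trace:
  x=0
  x=1
  x=2
  x=3
  x=4
  x=5
  x=6
  x=7
  x=8
  x=9
  res=[0, 5]

Final answer: [0, 5]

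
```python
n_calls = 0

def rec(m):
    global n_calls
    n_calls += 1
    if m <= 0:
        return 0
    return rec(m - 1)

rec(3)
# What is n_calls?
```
Call trace:
rec(m=3)
  rec(m=2)
    rec(m=1)
      rec(m=0)
      -> return 0
    -> return 0
  -> return 0
-> return 0

n_calls is incremented once per call. rec is entered once for each m = 3, 2, 1, 0 (the m <= 0 call returns without recursing), i.e. 3 + 1 calls.
n_calls = 4

Final answer: 4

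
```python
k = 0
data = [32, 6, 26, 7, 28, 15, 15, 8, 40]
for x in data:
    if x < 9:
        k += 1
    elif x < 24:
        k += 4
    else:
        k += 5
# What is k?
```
Trace:
  k=0
  k=5, x=32
  k=6, x=6
  k=11, x=26
  k=12, x=7
  k=17, x=28
  k=21, x=15
  k=25, x=15
  k=26, x=8
  k=31, x=40

Final answer: 31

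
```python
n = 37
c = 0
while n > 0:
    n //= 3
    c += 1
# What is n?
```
Trace:
  n=37
  n=37, c=0
  n=12, c=1
  n=4, c=2
  n=1, c=3
  n=0, c=4

Final answer: 0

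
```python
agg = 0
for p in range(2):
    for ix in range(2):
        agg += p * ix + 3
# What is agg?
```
Trace:
  agg=0
  agg=3, p=0, ix=0
  agg=6, p=0, ix=1
  agg=9, p=1, ix=0
  agg=13, p=1, ix=1

Final answer: 13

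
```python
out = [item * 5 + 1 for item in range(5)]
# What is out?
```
Trace:
  item=0
  item=1
  item=2
  item=3
  item=4
  out=[1, 6, 11, 16, 21]

Final answer: [1, 6, 11, 16, 21]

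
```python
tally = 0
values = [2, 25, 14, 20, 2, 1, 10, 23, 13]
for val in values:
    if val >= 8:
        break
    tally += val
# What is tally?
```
Trace:
  tally=0
  tally=2, val=2
  tally=2, val=25

Final answer: 2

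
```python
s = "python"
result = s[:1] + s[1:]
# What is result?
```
Trace:
  s='python'
  s='python', result='python'

Final answer: 'python'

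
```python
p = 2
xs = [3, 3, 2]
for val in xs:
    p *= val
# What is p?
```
Trace:
  p=2
  p=6, val=3
  p=18, val=3
  p=36, val=2

Final answer: 36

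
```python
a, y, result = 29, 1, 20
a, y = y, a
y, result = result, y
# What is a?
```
Trace:
  a=29, y=1, result=20
  a=1, y=29, result=20
  a=1, y=20, result=29

Final answer: 1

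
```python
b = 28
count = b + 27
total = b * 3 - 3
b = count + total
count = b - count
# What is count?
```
Trace:
  b=28
  b=28, count=55
  b=28, count=55, total=81
  b=136, count=55, total=81
  b=136, count=81, total=81

Final answer: 81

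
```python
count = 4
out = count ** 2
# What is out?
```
Trace:
  count=4
  count=4, out=16

Final answer: 16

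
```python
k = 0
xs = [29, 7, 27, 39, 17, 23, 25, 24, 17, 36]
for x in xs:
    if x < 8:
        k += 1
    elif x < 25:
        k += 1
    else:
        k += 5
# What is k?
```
Trace:
  k=0
  k=5, x=29
  k=6, x=7
  k=11, x=27
  k=16, x=39
  k=17, x=17
  k=18, x=23
  k=23, x=25
  k=24, x=24
  k=25, x=17
  k=30, x=36

Final answer: 30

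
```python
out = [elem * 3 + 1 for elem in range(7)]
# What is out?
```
Trace:
  elem=0
  elem=1
  elem=2
  elem=3
  elem=4
  elem=5
  elem=6
  out=[1, 4, 7, 10, 13, 16, 19]

Final answer: [1, 4, 7, 10, 13, 16, 19]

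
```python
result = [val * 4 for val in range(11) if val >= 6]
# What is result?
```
Trace:
  val=0
  val=1
  val=2
  val=3
  val=4
  val=5
  val=6
  val=7
  val=8
  val=9
  val=10
  result=[24, 28, 32, 36, 40]

Final answer: [24, 28, 32, 36, 40]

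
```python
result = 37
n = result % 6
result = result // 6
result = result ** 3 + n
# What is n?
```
Trace:
  result=37
  result=37, n=1
  result=6, n=1
  result=217, n=1

Final answer: 1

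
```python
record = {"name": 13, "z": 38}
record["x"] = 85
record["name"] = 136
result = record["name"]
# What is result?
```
Trace:
  record={'name': 13, 'z': 38}
  record={'name': 13, 'z': 38, 'x': 85}
  record={'name': 136, 'z': 38, 'x': 85}
  record={'name': 136, 'z': 38, 'x': 85}, result=136

Final answer: 136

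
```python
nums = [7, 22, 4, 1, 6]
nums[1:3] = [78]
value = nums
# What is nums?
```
Trace:
  nums=[7, 22, 4, 1, 6]
  nums=[7, 78, 1, 6]
  nums=[7, 78, 1, 6], value=[7, 78, 1, 6]

Final answer: [7, 78, 1, 6]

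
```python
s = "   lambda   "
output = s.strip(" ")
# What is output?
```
Trace:
  s='   lambda   '
  s='   lambda   ', output='lambda'

Final answer: 'lambda'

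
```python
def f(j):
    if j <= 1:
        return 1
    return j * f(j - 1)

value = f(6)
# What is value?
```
Call trace:
f(j=6)
  f(j=5)
    f(j=4)
      f(j=3)
        f(j=2)
          f(j=1)
          -> return 1
        -> return 2
      -> return 6
    -> return 24
  -> return 120
-> return 720

Final answer: 720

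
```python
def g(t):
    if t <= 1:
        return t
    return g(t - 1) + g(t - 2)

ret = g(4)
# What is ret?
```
Call trace (a repeated sub-call is expanded the first time; later identical calls just restate its return value):
g(t=4)
  g(t=3)
    g(t=2)
      g(t=1)
      -> return 1
      g(t=0)
      -> return 0
    -> return 1
    g(t=1)
    -> return 1
  -> return 2
  g(t=2) -> return 1  (same call as traced above)
-> return 3

Final answer: 3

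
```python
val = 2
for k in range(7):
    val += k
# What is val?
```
Trace:
  val=2
  val=2, k=0
  val=3, k=1
  val=5, k=2
  val=8, k=3
  val=12, k=4
  val=17, k=5
  val=23, k=6

Final answer: 23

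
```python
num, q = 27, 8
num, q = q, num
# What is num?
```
Trace:
  num=27, q=8
  num=8, q=27

Final answer: 8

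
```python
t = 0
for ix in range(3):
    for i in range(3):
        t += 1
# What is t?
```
Trace:
  t=0
  t=1, ix=0, i=0
  t=2, ix=0, i=1
  t=3, ix=0, i=2
  t=4, ix=1, i=0
  t=5, ix=1, i=1
  t=6, ix=1, i=2
  t=7, ix=2, i=0
  t=8, ix=2, i=1
  t=9, ix=2, i=2

Final answer: 9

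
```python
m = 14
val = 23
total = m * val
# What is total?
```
Trace:
  m=14
  m=14, val=23
  m=14, val=23, total=322

Final answer: 322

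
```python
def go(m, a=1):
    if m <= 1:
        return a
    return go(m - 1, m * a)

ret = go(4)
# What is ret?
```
Call trace:
go(m=4, a=1)
  go(m=3, a=4)
    go(m=2, a=12)
      go(m=1, a=24)
      -> return 24
    -> return 24
  -> return 24
-> return 24

Final answer: 24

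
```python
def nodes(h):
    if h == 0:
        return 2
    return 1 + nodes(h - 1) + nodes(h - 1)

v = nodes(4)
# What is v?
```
Call trace (a repeated sub-call is expanded the first time; later identical calls just restate its return value):
nodes(h=4)
  nodes(h=3)
    nodes(h=2)
      nodes(h=1)
        nodes(h=0)
        -> return 2
        nodes(h=0)
        -> return 2
      -> return 5
      nodes(h=1) -> return 5  (same call as traced above)
    -> return 11
    nodes(h=2) -> return 11  (same call as traced above)
  -> return 23
  nodes(h=3) -> return 23  (same call as traced above)
-> return 47

Final answer: 47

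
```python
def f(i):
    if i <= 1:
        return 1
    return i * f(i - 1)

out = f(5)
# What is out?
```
Call trace:
f(i=5)
  f(i=4)
    f(i=3)
      f(i=2)
        f(i=1)
        -> return 1
      -> return 2
    -> return 6
  -> return 24
-> return 120

Final answer: 120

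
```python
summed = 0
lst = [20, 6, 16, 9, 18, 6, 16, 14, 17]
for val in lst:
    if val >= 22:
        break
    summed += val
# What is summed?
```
Trace:
  summed=0
  summed=20, val=20
  summed=26, val=6
  summed=42, val=16
  summed=51, val=9
  summed=69, val=18
  summed=75, val=6
  summed=91, val=16
  summed=105, val=14
  summed=122, val=17

Final answer: 122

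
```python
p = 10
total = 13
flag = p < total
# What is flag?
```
Trace:
  p=10
  p=10, total=13
  p=10, total=13, flag=True

Final answer: True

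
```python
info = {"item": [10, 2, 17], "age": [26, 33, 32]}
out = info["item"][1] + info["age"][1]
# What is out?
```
Trace:
  info={'item': [10, 2, 17], 'age': [26, 33, 32]}
  info={'item': [10, 2, 17], 'age': [26, 33, 32]}, out=35

Final answer: 35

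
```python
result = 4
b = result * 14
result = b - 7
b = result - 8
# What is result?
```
Trace:
  result=4
  result=4, b=56
  result=49, b=56
  result=49, b=41

Final answer: 49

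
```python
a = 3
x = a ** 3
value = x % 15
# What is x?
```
Trace:
  a=3
  a=3, x=27
  a=3, x=27, value=12

Final answer: 27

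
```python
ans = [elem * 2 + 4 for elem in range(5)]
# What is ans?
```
Trace:
  elem=0
  elem=1
  elem=2
  elem=3
  elem=4
  ans=[4, 6, 8, 10, 12]

Final answer: [4, 6, 8, 10, 12]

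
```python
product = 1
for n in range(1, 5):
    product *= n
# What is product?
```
Trace:
  product=1
  product=1, n=1
  product=2, n=2
  product=6, n=3
  product=24, n=4

Final answer: 24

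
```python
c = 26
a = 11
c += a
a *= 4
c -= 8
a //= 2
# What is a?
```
Trace:
  c=26
  c=26, a=11
  c=37, a=11
  c=37, a=44
  c=29, a=44
  c=29, a=22

Final answer: 22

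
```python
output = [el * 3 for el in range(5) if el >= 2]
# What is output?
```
Trace:
  el=0
  el=1
  el=2
  el=3
  el=4
  output=[6, 9, 12]

Final answer: [6, 9, 12]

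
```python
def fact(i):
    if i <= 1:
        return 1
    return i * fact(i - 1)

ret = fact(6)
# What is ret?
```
Call trace:
fact(i=6)
  fact(i=5)
    fact(i=4)
      fact(i=3)
        fact(i=2)
          fact(i=1)
          -> return 1
        -> return 2
      -> return 6
    -> return 24
  -> return 120
-> return 720

Final answer: 720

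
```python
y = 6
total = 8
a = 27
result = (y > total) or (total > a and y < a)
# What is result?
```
Trace:
  y=6
  y=6, total=8
  y=6, total=8, a=27
  y=6, total=8, a=27, result=False

Final answer: False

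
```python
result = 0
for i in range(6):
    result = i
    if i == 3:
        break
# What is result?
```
Trace:
  result=0
  result=0, i=0
  result=1, i=1
  result=2, i=2
  result=3, i=3

Final answer: 3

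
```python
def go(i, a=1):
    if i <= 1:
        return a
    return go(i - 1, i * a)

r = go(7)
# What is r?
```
Call trace:
go(i=7, a=1)
  go(i=6, a=7)
    go(i=5, a=42)
      go(i=4, a=210)
        go(i=3, a=840)
          go(i=2, a=2520)
            go(i=1, a=5040)
            -> return 5040
          -> return 5040
        -> return 5040
      -> return 5040
    -> return 5040
  -> return 5040
-> return 5040

Final answer: 5040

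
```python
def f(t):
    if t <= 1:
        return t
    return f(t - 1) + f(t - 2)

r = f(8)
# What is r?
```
Call trace (a repeated sub-call is expanded the first time; later identical calls just restate its return value):
f(t=8)
  f(t=7)
    f(t=6)
      f(t=5)
        f(t=4)
          f(t=3)
            f(t=2)
              f(t=1)
              -> return 1
              f(t=0)
              -> return 0
            -> return 1
            f(t=1)
            -> return 1
          -> return 2
          f(t=2) -> return 1  (same call as traced above)
        -> return 3
        f(t=3) -> return 2  (same call as traced above)
      -> return 5
      f(t=4) -> return 3  (same call as traced above)
    -> return 8
    f(t=5) -> return 5  (same call as traced above)
  -> return 13
  f(t=6) -> return 8  (same call as traced above)
-> return 21

Final answer: 21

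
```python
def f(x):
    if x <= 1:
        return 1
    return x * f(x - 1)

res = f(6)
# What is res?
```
Call trace:
f(x=6)
  f(x=5)
    f(x=4)
      f(x=3)
        f(x=2)
          f(x=1)
          -> return 1
        -> return 2
      -> return 6
    -> return 24
  -> return 120
-> return 720

Final answer: 720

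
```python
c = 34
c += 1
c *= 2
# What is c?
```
Trace:
  c=34
  c=35
  c=70

Final answer: 70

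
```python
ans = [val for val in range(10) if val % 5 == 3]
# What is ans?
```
Trace:
  val=0
  val=1
  val=2
  val=3
  val=4
  val=5
  val=6
  val=7
  val=8
  val=9
  ans=[3, 8]

Final answer: [3, 8]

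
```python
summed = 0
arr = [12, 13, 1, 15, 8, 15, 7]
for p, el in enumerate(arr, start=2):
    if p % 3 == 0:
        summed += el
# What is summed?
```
Trace:
  summed=0
  summed=0, p=2, el=12
  summed=13, p=3, el=13
  summed=13, p=4, el=1
  summed=13, p=5, el=15
  summed=21, p=6, el=8
  summed=21, p=7, el=15
  summed=21, p=8, el=7

Final answer: 21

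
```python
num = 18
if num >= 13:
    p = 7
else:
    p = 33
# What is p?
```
Trace:
  num=18
  num=18, p=7

Final answer: 7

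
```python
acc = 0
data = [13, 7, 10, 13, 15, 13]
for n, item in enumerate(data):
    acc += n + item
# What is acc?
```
Trace:
  acc=0
  acc=13, n=0, item=13
  acc=21, n=1, item=7
  acc=33, n=2, item=10
  acc=49, n=3, item=13
  acc=68, n=4, item=15
  acc=86, n=5, item=13

Final answer: 86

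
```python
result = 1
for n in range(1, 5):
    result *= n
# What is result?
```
Trace:
  result=1
  result=1, n=1
  result=2, n=2
  result=6, n=3
  result=24, n=4

Final answer: 24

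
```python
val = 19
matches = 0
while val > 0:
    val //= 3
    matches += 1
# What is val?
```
Trace:
  val=19
  val=19, matches=0
  val=6, matches=1
  val=2, matches=2
  val=0, matches=3

Final answer: 0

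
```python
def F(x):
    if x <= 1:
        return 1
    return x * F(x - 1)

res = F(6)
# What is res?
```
Call trace:
F(x=6)
  F(x=5)
    F(x=4)
      F(x=3)
        F(x=2)
          F(x=1)
          -> return 1
        -> return 2
      -> return 6
    -> return 24
  -> return 120
-> return 720

Final answer: 720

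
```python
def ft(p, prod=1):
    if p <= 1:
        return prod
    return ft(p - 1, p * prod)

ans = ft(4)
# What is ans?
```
Call trace:
ft(p=4, prod=1)
  ft(p=3, prod=4)
    ft(p=2, prod=12)
      ft(p=1, prod=24)
      -> return 24
    -> return 24
  -> return 24
-> return 24

Final answer: 24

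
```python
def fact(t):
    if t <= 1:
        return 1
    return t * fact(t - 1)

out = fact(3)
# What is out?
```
Call trace:
fact(t=3)
  fact(t=2)
    fact(t=1)
    -> return 1
  -> return 2
-> return 6

Final answer: 6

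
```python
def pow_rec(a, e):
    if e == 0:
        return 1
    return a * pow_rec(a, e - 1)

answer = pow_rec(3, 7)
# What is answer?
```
Call trace:
pow_rec(a=3, e=7)
  pow_rec(a=3, e=6)
    pow_rec(a=3, e=5)
      pow_rec(a=3, e=4)
        pow_rec(a=3, e=3)
          pow_rec(a=3, e=2)
            pow_rec(a=3, e=1)
              pow_rec(a=3, e=0)
              -> return 1
            -> return 3
          -> return 9
        -> return 27
      -> return 81
    -> return 243
  -> return 729
-> return 2187

Final answer: 2187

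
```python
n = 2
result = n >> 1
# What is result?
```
Trace:
  n=2
  n=2, result=1

Final answer: 1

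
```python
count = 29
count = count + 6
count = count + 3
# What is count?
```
Trace:
  count=29
  count=35
  count=38

Final answer: 38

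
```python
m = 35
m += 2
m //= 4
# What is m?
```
Trace:
  m=35
  m=37
  m=9

Final answer: 9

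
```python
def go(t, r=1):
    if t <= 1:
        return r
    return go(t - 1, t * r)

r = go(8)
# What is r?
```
Call trace:
go(t=8, r=1)
  go(t=7, r=8)
    go(t=6, r=56)
      go(t=5, r=336)
        go(t=4, r=1680)
          go(t=3, r=6720)
            go(t=2, r=20160)
              go(t=1, r=40320)
              -> return 40320
            -> return 40320
          -> return 40320
        -> return 40320
      -> return 40320
    -> return 40320
  -> return 40320
-> return 40320

Final answer: 40320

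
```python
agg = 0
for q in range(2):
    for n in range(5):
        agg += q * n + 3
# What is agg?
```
Trace:
  agg=0
  agg=3, q=0, n=0
  agg=6, q=0, n=1
  agg=9, q=0, n=2
  agg=12, q=0, n=3
  agg=15, q=0, n=4
  agg=18, q=1, n=0
  agg=22, q=1, n=1
  agg=27, q=1, n=2
  agg=33, q=1, n=3
  agg=40, q=1, n=4

Final answer: 40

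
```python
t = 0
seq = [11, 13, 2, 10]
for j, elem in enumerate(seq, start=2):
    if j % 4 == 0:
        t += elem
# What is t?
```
Trace:
  t=0
  t=0, j=2, elem=11
  t=0, j=3, elem=13
  t=2, j=4, elem=2
  t=2, j=5, elem=10

Final answer: 2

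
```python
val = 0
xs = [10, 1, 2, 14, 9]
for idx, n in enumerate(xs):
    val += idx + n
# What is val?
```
Trace:
  val=0
  val=10, idx=0, n=10
  val=12, idx=1, n=1
  val=16, idx=2, n=2
  val=33, idx=3, n=14
  val=46, idx=4, n=9

Final answer: 46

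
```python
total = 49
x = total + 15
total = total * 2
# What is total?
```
Trace:
  total=49
  total=49, x=64
  total=98, x=64

Final answer: 98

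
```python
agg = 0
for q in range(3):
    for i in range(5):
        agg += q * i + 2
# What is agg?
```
Trace:
  agg=0
  agg=2, q=0, i=0
  agg=4, q=0, i=1
  agg=6, q=0, i=2
  agg=8, q=0, i=3
  agg=10, q=0, i=4
  agg=12, q=1, i=0
  agg=15, q=1, i=1
  agg=19, q=1, i=2
  agg=24, q=1, i=3
  agg=30, q=1, i=4
  agg=32, q=2, i=0
  agg=36, q=2, i=1
  agg=42, q=2, i=2
  agg=50, q=2, i=3
  agg=60, q=2, i=4

Final answer: 60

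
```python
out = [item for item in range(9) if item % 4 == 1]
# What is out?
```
Trace:
  item=0
  item=1
  item=2
  item=3
  item=4
  item=5
  item=6
  item=7
  item=8
  out=[1, 5]

Final answer: [1, 5]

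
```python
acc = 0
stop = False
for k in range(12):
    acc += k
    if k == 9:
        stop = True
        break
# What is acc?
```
Trace:
  acc=0
  acc=0, stop=False
  acc=0, stop=False, k=0
  acc=1, stop=False, k=1
  acc=3, stop=False, k=2
  acc=6, stop=False, k=3
  acc=10, stop=False, k=4
  acc=15, stop=False, k=5
  acc=21, stop=False, k=6
  acc=28, stop=False, k=7
  acc=36, stop=False, k=8
  acc=45, stop=True, k=9

Final answer: 45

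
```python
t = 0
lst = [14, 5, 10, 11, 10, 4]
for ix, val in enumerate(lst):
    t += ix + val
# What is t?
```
Trace:
  t=0
  t=14, ix=0, val=14
  t=20, ix=1, val=5
  t=32, ix=2, val=10
  t=46, ix=3, val=11
  t=60, ix=4, val=10
  t=69, ix=5, val=4

Final answer: 69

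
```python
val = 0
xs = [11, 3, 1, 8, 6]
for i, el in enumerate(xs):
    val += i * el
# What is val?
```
Trace:
  val=0
  val=0, i=0, el=11
  val=3, i=1, el=3
  val=5, i=2, el=1
  val=29, i=3, el=8
  val=53, i=4, el=6

Final answer: 53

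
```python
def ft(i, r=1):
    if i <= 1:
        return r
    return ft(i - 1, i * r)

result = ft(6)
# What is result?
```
Call trace:
ft(i=6, r=1)
  ft(i=5, r=6)
    ft(i=4, r=30)
      ft(i=3, r=120)
        ft(i=2, r=360)
          ft(i=1, r=720)
          -> return 720
        -> return 720
      -> return 720
    -> return 720
  -> return 720
-> return 720

Final answer: 720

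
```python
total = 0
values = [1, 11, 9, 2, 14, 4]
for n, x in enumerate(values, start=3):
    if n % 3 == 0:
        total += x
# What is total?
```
Trace:
  total=0
  total=1, n=3, x=1
  total=1, n=4, x=11
  total=1, n=5, x=9
  total=3, n=6, x=2
  total=3, n=7, x=14
  total=3, n=8, x=4

Final answer: 3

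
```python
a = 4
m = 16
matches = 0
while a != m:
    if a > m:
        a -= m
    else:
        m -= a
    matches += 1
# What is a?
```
Trace:
  a=4
  a=4, m=16
  a=4, m=16, matches=0
  a=4, m=12, matches=1
  a=4, m=8, matches=2
  a=4, m=4, matches=3

Final answer: 4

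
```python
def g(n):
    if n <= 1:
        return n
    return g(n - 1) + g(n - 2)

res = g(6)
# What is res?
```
Call trace (a repeated sub-call is expanded the first time; later identical calls just restate its return value):
g(n=6)
  g(n=5)
    g(n=4)
      g(n=3)
        g(n=2)
          g(n=1)
          -> return 1
          g(n=0)
          -> return 0
        -> return 1
        g(n=1)
        -> return 1
      -> return 2
      g(n=2) -> return 1  (same call as traced above)
    -> return 3
    g(n=3) -> return 2  (same call as traced above)
  -> return 5
  g(n=4) -> return 3  (same call as traced above)
-> return 8

Final answer: 8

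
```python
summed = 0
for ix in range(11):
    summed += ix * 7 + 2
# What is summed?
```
Trace:
  summed=0
  summed=2, ix=0
  summed=11, ix=1
  summed=27, ix=2
  summed=50, ix=3
  summed=80, ix=4
  summed=117, ix=5
  summed=161, ix=6
  summed=212, ix=7
  summed=270, ix=8
  summed=335, ix=9
  summed=407, ix=10

Final answer: 407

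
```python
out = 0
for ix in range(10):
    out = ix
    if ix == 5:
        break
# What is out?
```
Trace:
  out=0
  out=0, ix=0
  out=1, ix=1
  out=2, ix=2
  out=3, ix=3
  out=4, ix=4
  out=5, ix=5

Final answer: 5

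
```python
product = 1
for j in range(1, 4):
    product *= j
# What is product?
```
Trace:
  product=1
  product=1, j=1
  product=2, j=2
  product=6, j=3

Final answer: 6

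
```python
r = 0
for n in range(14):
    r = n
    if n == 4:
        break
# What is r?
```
Trace:
  r=0
  r=0, n=0
  r=1, n=1
  r=2, n=2
  r=3, n=3
  r=4, n=4

Final answer: 4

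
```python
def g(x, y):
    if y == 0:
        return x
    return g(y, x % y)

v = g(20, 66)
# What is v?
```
Call trace:
g(x=20, y=66)
  g(x=66, y=20)
    g(x=20, y=6)
      g(x=6, y=2)
        g(x=2, y=0)
        -> return 2
      -> return 2
    -> return 2
  -> return 2
-> return 2

Final answer: 2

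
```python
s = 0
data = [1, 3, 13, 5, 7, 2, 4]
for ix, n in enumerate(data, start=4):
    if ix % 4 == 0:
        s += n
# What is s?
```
Trace:
  s=0
  s=1, ix=4, n=1
  s=1, ix=5, n=3
  s=1, ix=6, n=13
  s=1, ix=7, n=5
  s=8, ix=8, n=7
  s=8, ix=9, n=2
  s=8, ix=10, n=4

Final answer: 8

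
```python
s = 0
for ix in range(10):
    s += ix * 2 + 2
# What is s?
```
Trace:
  s=0
  s=2, ix=0
  s=6, ix=1
  s=12, ix=2
  s=20, ix=3
  s=30, ix=4
  s=42, ix=5
  s=56, ix=6
  s=72, ix=7
  s=90, ix=8
  s=110, ix=9

Final answer: 110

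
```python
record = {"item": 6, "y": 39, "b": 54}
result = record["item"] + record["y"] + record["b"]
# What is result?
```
Trace:
  record={'item': 6, 'y': 39, 'b': 54}
  record={'item': 6, 'y': 39, 'b': 54}, result=99

Final answer: 99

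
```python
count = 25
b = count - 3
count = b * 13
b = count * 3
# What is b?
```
Trace:
  count=25
  count=25, b=22
  count=286, b=22
  count=286, b=858

Final answer: 858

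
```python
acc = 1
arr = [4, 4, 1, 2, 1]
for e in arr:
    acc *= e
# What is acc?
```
Trace:
  acc=1
  acc=4, e=4
  acc=16, e=4
  acc=16, e=1
  acc=32, e=2
  acc=32, e=1

Final answer: 32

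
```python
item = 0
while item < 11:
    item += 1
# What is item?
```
Trace:
  item=0
  item=1
  item=2
  item=3
  item=4
  item=5
  item=6
  item=7
  item=8
  item=9
  item=10
  item=11

Final answer: 11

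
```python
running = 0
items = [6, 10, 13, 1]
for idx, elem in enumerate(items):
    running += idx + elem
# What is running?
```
Trace:
  running=0
  running=6, idx=0, elem=6
  running=17, idx=1, elem=10
  running=32, idx=2, elem=13
  running=36, idx=3, elem=1

Final answer: 36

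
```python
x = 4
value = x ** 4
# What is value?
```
Trace:
  x=4
  x=4, value=256

Final answer: 256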